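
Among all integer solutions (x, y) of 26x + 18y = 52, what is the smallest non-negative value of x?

2

Reduce mod 18: 26x ≡ 52 (mod 18). With g = gcd(26, 18) = 2 dividing 52, divide through: 13x ≡ 26 (mod 9).
Since gcd(13, 9) = 1, x ≡ 26·(13)⁻¹ ≡ 2 (mod 9). Smallest non-negative: 2.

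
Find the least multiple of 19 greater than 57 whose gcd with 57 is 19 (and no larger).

76

57 = 19·3. Any a with gcd(a, 57) = 19 is a multiple of 19, say 19s, with s coprime to 3.
Need s > 57/19, so s ≥ 4. First s ≥ 4 with gcd(s, 3) = 1 is s = 4. Thus a = 19·4 = 76.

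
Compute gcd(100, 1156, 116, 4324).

4

gcd(100, 1156): 1156 = 11·100 + 56; 100 = 1·56 + 44; 56 = 1·44 + 12; 44 = 3·12 + 8; 12 = 1·8 + 4; 8 = 2·4 + 0 → 4
gcd(4, 116): 116 = 29·4 + 0 → 4
gcd(4, 4324): 4324 = 1081·4 + 0 → 4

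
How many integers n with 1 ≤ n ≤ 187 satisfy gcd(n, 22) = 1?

22 = 2·11. Inclusion–exclusion on these primes:
187 − ⌊187/2⌋ − ⌊187/11⌋ + ⌊187/22⌋ = 85

85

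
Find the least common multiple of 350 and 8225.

16450

gcd first: 8225 = 23·350 + 175; 350 = 2·175 + 0 → gcd = 175
lcm = 350·8225/gcd = 2878750/175 = 16450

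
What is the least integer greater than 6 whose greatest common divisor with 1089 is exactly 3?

12

gcd(t, 1089) = 3 forces 3 | t; write t = 3s. Then gcd(3s, 3·363) = 3·gcd(s, 363), so need gcd(s, 363) = 1.
3s > 6 gives s ≥ 3. The least s ≥ 3 coprime to 363 is 4, so t = 3·4 = 12.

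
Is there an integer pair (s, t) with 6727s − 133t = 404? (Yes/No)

By Bézout, 6727s − 133t = 404 has integer solutions iff gcd(6727, 133) | 404.
Euclid: 6727 = 50·133 + 77; 133 = 1·77 + 56; 77 = 1·56 + 21; 56 = 2·21 + 14; 21 = 1·14 + 7; 14 = 2·7 + 0. gcd = 7; 404 mod 7 = 5. No.

No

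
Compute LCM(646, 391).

gcd first: 646 = 1·391 + 255; 391 = 1·255 + 136; 255 = 1·136 + 119; 136 = 1·119 + 17; 119 = 7·17 + 0 → gcd = 17
lcm = 646·391/gcd = 252586/17 = 14858

14858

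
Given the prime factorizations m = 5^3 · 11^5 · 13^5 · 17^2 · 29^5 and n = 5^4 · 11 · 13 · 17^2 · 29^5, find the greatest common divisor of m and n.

min exponent per shared prime: 5^3 · 11 · 13 · 17^2 · 29^5 = 105958031840375

105958031840375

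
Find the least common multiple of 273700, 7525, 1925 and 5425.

4013263100

lcm(273700, 7525) = 273700·7525/gcd = 2059592500/175 = 11769100
lcm(11769100, 1925) = 11769100·1925/gcd = 22655517500/175 = 129460100
lcm(129460100, 5425) = 129460100·5425/gcd = 702321042500/175 = 4013263100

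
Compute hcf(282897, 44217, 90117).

282897 = 3² · 17 · 43²; 44217 = 3² · 17³; 90117 = 3² · 17 · 19 · 31
gcd takes min exponent of each prime: 3² · 17 = 153

153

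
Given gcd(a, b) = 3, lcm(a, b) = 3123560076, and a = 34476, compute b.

a·b = gcd·lcm = 3·3123560076 = 9370680228, so b = 9370680228/34476 = 271803.

271803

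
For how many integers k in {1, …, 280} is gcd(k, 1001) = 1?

1001 = 7·11·13. Inclusion–exclusion on these primes:
280 − ⌊280/7⌋ − ⌊280/11⌋ − ⌊280/13⌋ + ⌊280/77⌋ + ⌊280/91⌋ + ⌊280/143⌋ − ⌊280/1001⌋ = 201

201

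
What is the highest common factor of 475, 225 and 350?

25

475 = 5² · 19; 225 = 3² · 5²; 350 = 2 · 5² · 7
gcd takes min exponent of each prime: 5² = 25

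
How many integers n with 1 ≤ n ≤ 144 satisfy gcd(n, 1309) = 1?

Prime factors of 1309: 7, 11, 17. Count integers ≤ 144 divisible by none of them.
By inclusion–exclusion: 144 − ⌊144/7⌋ − ⌊144/11⌋ − ⌊144/17⌋ + ⌊144/77⌋ + ⌊144/119⌋ + ⌊144/187⌋ − ⌊144/1309⌋ = 105.

105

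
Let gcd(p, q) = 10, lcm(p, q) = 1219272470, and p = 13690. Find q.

890630

p·q = gcd·lcm = 10·1219272470 = 12192724700, so q = 12192724700/13690 = 890630.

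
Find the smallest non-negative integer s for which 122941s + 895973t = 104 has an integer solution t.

gcd(122941, 895973) = 13 (Euclid: 895973 = 7·122941 + 35386; 122941 = 3·35386 + 16783; 35386 = 2·16783 + 1820; 16783 = 9·1820 + 403; 1820 = 4·403 + 208; 403 = 1·208 + 195; 208 = 1·195 + 13; 195 = 15·13 + 0), and 13 | 104.
Extended Euclid: 122941·(-4431) + 895973·(608) = 13. Scale by 8: s₀ = -35448.
General solution s = s₀ + 68921k; reducing mod 68921 gives s = 33473 (and t = -4593).

33473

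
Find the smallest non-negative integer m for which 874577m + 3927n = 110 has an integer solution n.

Reduce mod 3927: 874577m ≡ 110 (mod 3927). With g = gcd(874577, 3927) = 11 dividing 110, divide through: 79507m ≡ 10 (mod 357).
Since gcd(79507, 357) = 1, m ≡ 10·(79507)⁻¹ ≡ 199 (mod 357). Smallest non-negative: 199.

199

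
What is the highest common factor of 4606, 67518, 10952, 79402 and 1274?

2

gcd(4606, 67518): 67518 = 14·4606 + 3034; 4606 = 1·3034 + 1572; 3034 = 1·1572 + 1462; 1572 = 1·1462 + 110; 1462 = 13·110 + 32; 110 = 3·32 + 14; 32 = 2·14 + 4; 14 = 3·4 + 2; 4 = 2·2 + 0 → 2
gcd(2, 10952): 10952 = 5476·2 + 0 → 2
gcd(2, 79402): 79402 = 39701·2 + 0 → 2
gcd(2, 1274): 1274 = 637·2 + 0 → 2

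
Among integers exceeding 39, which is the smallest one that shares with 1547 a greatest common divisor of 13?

52

1547 = 13·119. Any x with gcd(x, 1547) = 13 is a multiple of 13, say 13s, with s coprime to 119.
Need s > 39/13, so s ≥ 4. First s ≥ 4 with gcd(s, 119) = 1 is s = 4. Thus x = 13·4 = 52.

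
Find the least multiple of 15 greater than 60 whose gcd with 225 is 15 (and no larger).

105

Multiples of 15 above 60: 15·5, 15·6, … . Need the cofactor coprime to 225/15 = 15.
Checking s = 5, 6, … the first with gcd(s, 15) = 1 is s = 7, giving 105.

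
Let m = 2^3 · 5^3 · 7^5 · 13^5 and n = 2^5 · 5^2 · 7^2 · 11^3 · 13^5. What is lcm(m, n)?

33223471405124000

max exponent per prime: 2^5 · 5^3 · 7^5 · 11^3 · 13^5 = 33223471405124000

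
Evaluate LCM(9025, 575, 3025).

25116575

lcm(9025, 575) = 9025·575/gcd = 5189375/25 = 207575
lcm(207575, 3025) = 207575·3025/gcd = 627914375/25 = 25116575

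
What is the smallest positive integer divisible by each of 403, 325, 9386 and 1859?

403 = 13 · 31; 325 = 5² · 13; 9386 = 2 · 13 · 19²; 1859 = 11 · 13²
lcm takes max exponent of each prime: 2 · 5² · 11 · 13² · 19² · 31 = 1040203450

1040203450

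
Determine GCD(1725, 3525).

75

Euclid: 3525 = 2·1725 + 75; 1725 = 23·75 + 0. Last nonzero remainder: 75.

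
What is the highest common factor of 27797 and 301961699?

Euclid: 301961699 = 10863·27797 + 2888; 27797 = 9·2888 + 1805; 2888 = 1·1805 + 1083; 1805 = 1·1083 + 722; 1083 = 1·722 + 361; 722 = 2·361 + 0. Last nonzero remainder: 361.

361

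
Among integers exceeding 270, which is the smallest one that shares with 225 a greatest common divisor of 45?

315

225 = 45·5. Any m with gcd(m, 225) = 45 is a multiple of 45, say 45s, with s coprime to 5.
Need s > 270/45, so s ≥ 7. First s ≥ 7 with gcd(s, 5) = 1 is s = 7. Thus m = 45·7 = 315.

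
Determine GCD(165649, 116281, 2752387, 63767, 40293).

165649 = 11² · 37²; 116281 = 11² · 31²; 2752387 = 11² · 23² · 43; 63767 = 11² · 17 · 31; 40293 = 3² · 11² · 37
gcd takes min exponent of each prime: 11² = 121

121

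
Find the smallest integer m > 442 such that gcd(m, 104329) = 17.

gcd(m, 104329) = 17 forces 17 | m; write m = 17s. Then gcd(17s, 17·6137) = 17·gcd(s, 6137), so need gcd(s, 6137) = 1.
17s > 442 gives s ≥ 27. The least s ≥ 27 coprime to 6137 is 27, so m = 17·27 = 459.

459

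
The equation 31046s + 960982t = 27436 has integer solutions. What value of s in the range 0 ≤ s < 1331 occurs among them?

Euclid: 960982 = 30·31046 + 29602; 31046 = 1·29602 + 1444; 29602 = 20·1444 + 722; 1444 = 2·722 + 0 → gcd = 722; 27436 = 722·38.
Back-substitution yields 31046·(-650) + 960982·(21) = 722, so one solution is s = -650·38 = -24700, t = 21·38 = 798.
Solutions in s differ by 960982/722 = 1331; the one in [0, 1331) is -24700 mod 1331 = 589.

589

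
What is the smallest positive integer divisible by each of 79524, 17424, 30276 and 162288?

36480727472112

79524 = 2² · 3² · 47²; 17424 = 2⁴ · 3² · 11²; 30276 = 2² · 3² · 29²; 162288 = 2⁴ · 3² · 7² · 23
lcm takes max exponent of each prime: 2⁴ · 3² · 7² · 11² · 23 · 29² · 47² = 36480727472112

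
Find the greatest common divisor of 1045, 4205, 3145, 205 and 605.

5

1045 = 5 · 11 · 19; 4205 = 5 · 29²; 3145 = 5 · 17 · 37; 205 = 5 · 41; 605 = 5 · 11²
gcd takes min exponent of each prime: 5 = 5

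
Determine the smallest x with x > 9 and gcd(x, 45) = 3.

12

gcd(x, 45) = 3 forces 3 | x; write x = 3s. Then gcd(3s, 3·15) = 3·gcd(s, 15), so need gcd(s, 15) = 1.
3s > 9 gives s ≥ 4. The least s ≥ 4 coprime to 15 is 4, so x = 3·4 = 12.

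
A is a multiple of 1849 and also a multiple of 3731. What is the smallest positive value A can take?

6898619

gcd first: 3731 = 2·1849 + 33; 1849 = 56·33 + 1; 33 = 33·1 + 0 → gcd = 1
lcm = 1849·3731/gcd = 6898619/1 = 6898619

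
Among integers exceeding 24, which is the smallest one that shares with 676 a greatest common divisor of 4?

28

gcd(k, 676) = 4 forces 4 | k; write k = 4s. Then gcd(4s, 4·169) = 4·gcd(s, 169), so need gcd(s, 169) = 1.
4s > 24 gives s ≥ 7. The least s ≥ 7 coprime to 169 is 7, so k = 4·7 = 28.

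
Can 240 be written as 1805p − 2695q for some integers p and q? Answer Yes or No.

Yes

By Bézout, 1805p − 2695q = 240 has integer solutions iff gcd(1805, 2695) | 240.
Euclid: 2695 = 1·1805 + 890; 1805 = 2·890 + 25; 890 = 35·25 + 15; 25 = 1·15 + 10; 15 = 1·10 + 5; 10 = 2·5 + 0. gcd = 5; 240 mod 5 = 0. Yes.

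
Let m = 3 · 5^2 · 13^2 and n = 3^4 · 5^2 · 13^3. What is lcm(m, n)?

4448925

max exponent per prime: 3^4 · 5^2 · 13^3 = 4448925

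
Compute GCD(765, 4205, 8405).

gcd(765, 4205): 4205 = 5·765 + 380; 765 = 2·380 + 5; 380 = 76·5 + 0 → 5
gcd(5, 8405): 8405 = 1681·5 + 0 → 5

5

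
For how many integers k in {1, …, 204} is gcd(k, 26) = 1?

94

Prime factors of 26: 2, 13. Count integers ≤ 204 divisible by none of them.
By inclusion–exclusion: 204 − ⌊204/2⌋ − ⌊204/13⌋ + ⌊204/26⌋ = 94.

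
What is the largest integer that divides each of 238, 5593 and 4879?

119

238 = 2 · 7 · 17; 5593 = 7 · 17 · 47; 4879 = 7 · 17 · 41
gcd takes min exponent of each prime: 7 · 17 = 119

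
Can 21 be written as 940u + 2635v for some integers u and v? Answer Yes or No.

gcd(940, 2635): 2635 = 2·940 + 755; 940 = 1·755 + 185; 755 = 4·185 + 15; 185 = 12·15 + 5; 15 = 3·5 + 0 → 5
5 does not divide 21, so a solution does not exist.

No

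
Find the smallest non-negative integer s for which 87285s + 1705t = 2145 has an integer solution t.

Reduce mod 1705: 87285s ≡ 2145 (mod 1705). With g = gcd(87285, 1705) = 55 dividing 2145, divide through: 1587s ≡ 39 (mod 31).
Since gcd(1587, 31) = 1, s ≡ 39·(1587)⁻¹ ≡ 22 (mod 31). Smallest non-negative: 22.

22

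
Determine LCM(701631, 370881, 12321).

21832651827

701631 = 3² · 7² · 37 · 43; 370881 = 3² · 7² · 29²; 12321 = 3² · 37²
lcm takes max exponent of each prime: 3² · 7² · 29² · 37² · 43 = 21832651827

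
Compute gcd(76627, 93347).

19

Euclid: 93347 = 1·76627 + 16720; 76627 = 4·16720 + 9747; 16720 = 1·9747 + 6973; 9747 = 1·6973 + 2774; 6973 = 2·2774 + 1425; 2774 = 1·1425 + 1349; 1425 = 1·1349 + 76; 1349 = 17·76 + 57; 76 = 1·57 + 19; 57 = 3·19 + 0. Last nonzero remainder: 19.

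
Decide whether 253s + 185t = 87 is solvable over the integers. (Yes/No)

Yes

By Bézout, 253s + 185t = 87 has integer solutions iff gcd(253, 185) | 87.
Euclid: 253 = 1·185 + 68; 185 = 2·68 + 49; 68 = 1·49 + 19; 49 = 2·19 + 11; 19 = 1·11 + 8; 11 = 1·8 + 3; 8 = 2·3 + 2; 3 = 1·2 + 1; 2 = 2·1 + 0. gcd = 1; 87 mod 1 = 0. Yes.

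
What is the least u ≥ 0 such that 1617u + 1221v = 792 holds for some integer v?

2

gcd(1617, 1221) = 33 (Euclid: 1617 = 1·1221 + 396; 1221 = 3·396 + 33; 396 = 12·33 + 0), and 33 | 792.
Extended Euclid: 1617·(-3) + 1221·(4) = 33. Scale by 24: u₀ = -72.
General solution u = u₀ + 37t; reducing mod 37 gives u = 2 (and v = -2).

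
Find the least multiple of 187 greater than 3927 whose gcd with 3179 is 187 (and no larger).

4114

Multiples of 187 above 3927: 187·22, 187·23, … . Need the cofactor coprime to 3179/187 = 17.
Checking s = 22, 23, … the first with gcd(s, 17) = 1 is s = 22, giving 4114.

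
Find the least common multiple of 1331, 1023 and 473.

5322669

1331 = 11³; 1023 = 3 · 11 · 31; 473 = 11 · 43
lcm takes max exponent of each prime: 3 · 11³ · 31 · 43 = 5322669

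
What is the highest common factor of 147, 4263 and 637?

49

147 = 3 · 7²; 4263 = 3 · 7² · 29; 637 = 7² · 13
gcd takes min exponent of each prime: 7² = 49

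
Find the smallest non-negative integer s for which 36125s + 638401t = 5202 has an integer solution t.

Euclid: 638401 = 17·36125 + 24276; 36125 = 1·24276 + 11849; 24276 = 2·11849 + 578; 11849 = 20·578 + 289; 578 = 2·289 + 0 → gcd = 289; 5202 = 289·18.
Back-substitution yields 36125·(1078) + 638401·(-61) = 289, so one solution is s = 1078·18 = 19404, t = -61·18 = -1098.
Solutions in s differ by 638401/289 = 2209; the one in [0, 2209) is 19404 mod 2209 = 1732.

1732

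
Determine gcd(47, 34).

1

Euclid: 47 = 1·34 + 13; 34 = 2·13 + 8; 13 = 1·8 + 5; 8 = 1·5 + 3; 5 = 1·3 + 2; 3 = 1·2 + 1; 2 = 2·1 + 0. Last nonzero remainder: 1.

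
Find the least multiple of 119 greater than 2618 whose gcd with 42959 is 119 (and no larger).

2737

Multiples of 119 above 2618: 119·23, 119·24, … . Need the cofactor coprime to 42959/119 = 361.
Checking s = 23, 24, … the first with gcd(s, 361) = 1 is s = 23, giving 2737.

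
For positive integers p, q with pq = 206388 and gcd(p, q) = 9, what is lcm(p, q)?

gcd·lcm = product, so lcm = 206388/9 = 22932.

22932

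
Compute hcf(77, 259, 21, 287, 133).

77 = 7 · 11; 259 = 7 · 37; 21 = 3 · 7; 287 = 7 · 41; 133 = 7 · 19
gcd takes min exponent of each prime: 7 = 7

7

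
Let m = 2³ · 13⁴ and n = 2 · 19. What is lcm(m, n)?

4341272

max exponent per prime: 2³ · 13⁴ · 19 = 4341272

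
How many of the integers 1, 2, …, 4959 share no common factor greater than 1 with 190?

Prime factors of 190: 2, 5, 19. Count integers ≤ 4959 divisible by none of them.
By inclusion–exclusion: 4959 − ⌊4959/2⌋ − ⌊4959/5⌋ − ⌊4959/19⌋ + ⌊4959/10⌋ + ⌊4959/38⌋ + ⌊4959/95⌋ − ⌊4959/190⌋ = 1879.

1879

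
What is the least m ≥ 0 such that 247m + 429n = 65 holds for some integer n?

Euclid: 429 = 1·247 + 182; 247 = 1·182 + 65; 182 = 2·65 + 52; 65 = 1·52 + 13; 52 = 4·13 + 0 → gcd = 13; 65 = 13·5.
Back-substitution yields 247·(7) + 429·(-4) = 13, so one solution is m = 7·5 = 35, n = -4·5 = -20.
Solutions in m differ by 429/13 = 33; the one in [0, 33) is 35 mod 33 = 2.

2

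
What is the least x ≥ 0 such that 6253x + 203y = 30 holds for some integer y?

Reduce mod 203: 6253x ≡ 30 (mod 203). With g = gcd(6253, 203) = 1 dividing 30, divide through: 6253x ≡ 30 (mod 203).
Since gcd(6253, 203) = 1, x ≡ 30·(6253)⁻¹ ≡ 50 (mod 203). Smallest non-negative: 50.

50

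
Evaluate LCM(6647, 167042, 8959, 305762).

2739321758

6647 = 17² · 23; 167042 = 2 · 17⁴; 8959 = 17² · 31; 305762 = 2 · 17² · 23²
lcm takes max exponent of each prime: 2 · 17⁴ · 23² · 31 = 2739321758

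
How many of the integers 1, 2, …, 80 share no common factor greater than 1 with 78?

Prime factors of 78: 2, 3, 13. Count integers ≤ 80 divisible by none of them.
By inclusion–exclusion: 80 − ⌊80/2⌋ − ⌊80/3⌋ − ⌊80/13⌋ + ⌊80/6⌋ + ⌊80/26⌋ + ⌊80/39⌋ − ⌊80/78⌋ = 25.

25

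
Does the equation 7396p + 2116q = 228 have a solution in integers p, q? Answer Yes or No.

By Bézout, 7396p + 2116q = 228 has integer solutions iff gcd(7396, 2116) | 228.
Euclid: 7396 = 3·2116 + 1048; 2116 = 2·1048 + 20; 1048 = 52·20 + 8; 20 = 2·8 + 4; 8 = 2·4 + 0. gcd = 4; 228 mod 4 = 0. Yes.

Yes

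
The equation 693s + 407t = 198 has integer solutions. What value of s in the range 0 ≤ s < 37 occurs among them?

gcd(693, 407) = 11 (Euclid: 693 = 1·407 + 286; 407 = 1·286 + 121; 286 = 2·121 + 44; 121 = 2·44 + 33; 44 = 1·33 + 11; 33 = 3·11 + 0), and 11 | 198.
Extended Euclid: 693·(10) + 407·(-17) = 11. Scale by 18: s₀ = 180.
General solution s = s₀ + 37k; reducing mod 37 gives s = 32 (and t = -54).

32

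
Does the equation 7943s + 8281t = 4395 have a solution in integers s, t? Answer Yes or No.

No

By Bézout, 7943s + 8281t = 4395 has integer solutions iff gcd(7943, 8281) | 4395.
Euclid: 8281 = 1·7943 + 338; 7943 = 23·338 + 169; 338 = 2·169 + 0. gcd = 169; 4395 mod 169 = 1. No.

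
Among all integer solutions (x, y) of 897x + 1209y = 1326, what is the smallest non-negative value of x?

19

Euclid: 1209 = 1·897 + 312; 897 = 2·312 + 273; 312 = 1·273 + 39; 273 = 7·39 + 0 → gcd = 39; 1326 = 39·34.
Back-substitution yields 897·(-4) + 1209·(3) = 39, so one solution is x = -4·34 = -136, y = 3·34 = 102.
Solutions in x differ by 1209/39 = 31; the one in [0, 31) is -136 mod 31 = 19.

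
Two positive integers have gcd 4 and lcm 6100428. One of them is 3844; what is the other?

6348

u·v = gcd·lcm = 4·6100428 = 24401712, so v = 24401712/3844 = 6348.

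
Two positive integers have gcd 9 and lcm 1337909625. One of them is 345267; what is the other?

a·b = gcd·lcm = 9·1337909625 = 12041186625, so b = 12041186625/345267 = 34875.

34875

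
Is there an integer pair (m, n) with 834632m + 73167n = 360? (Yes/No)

Yes

gcd(834632, 73167): 834632 = 11·73167 + 29795; 73167 = 2·29795 + 13577; 29795 = 2·13577 + 2641; 13577 = 5·2641 + 372; 2641 = 7·372 + 37; 372 = 10·37 + 2; 37 = 18·2 + 1; 2 = 2·1 + 0 → 1
1 divides 360, so a solution exists.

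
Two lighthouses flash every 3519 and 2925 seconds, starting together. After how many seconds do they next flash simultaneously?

1143675

gcd first: 3519 = 1·2925 + 594; 2925 = 4·594 + 549; 594 = 1·549 + 45; 549 = 12·45 + 9; 45 = 5·9 + 0 → gcd = 9
lcm = 3519·2925/gcd = 10293075/9 = 1143675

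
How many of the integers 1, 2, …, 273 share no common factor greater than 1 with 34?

Prime factors of 34: 2, 17. Count integers ≤ 273 divisible by none of them.
By inclusion–exclusion: 273 − ⌊273/2⌋ − ⌊273/17⌋ + ⌊273/34⌋ = 129.

129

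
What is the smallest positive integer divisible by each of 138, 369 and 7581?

42893298

138 = 2 · 3 · 23; 369 = 3² · 41; 7581 = 3 · 7 · 19²
lcm takes max exponent of each prime: 2 · 3² · 7 · 19² · 23 · 41 = 42893298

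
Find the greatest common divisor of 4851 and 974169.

441

4851 = 3² · 7² · 11
974169 = 3² · 7² · 47²
Common: 3² · 7² = 441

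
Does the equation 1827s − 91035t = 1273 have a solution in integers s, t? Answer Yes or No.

By Bézout, 1827s − 91035t = 1273 has integer solutions iff gcd(1827, 91035) | 1273.
Euclid: 91035 = 49·1827 + 1512; 1827 = 1·1512 + 315; 1512 = 4·315 + 252; 315 = 1·252 + 63; 252 = 4·63 + 0. gcd = 63; 1273 mod 63 = 13. No.

No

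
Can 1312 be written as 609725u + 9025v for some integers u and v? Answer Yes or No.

No

gcd(609725, 9025): 609725 = 67·9025 + 5050; 9025 = 1·5050 + 3975; 5050 = 1·3975 + 1075; 3975 = 3·1075 + 750; 1075 = 1·750 + 325; 750 = 2·325 + 100; 325 = 3·100 + 25; 100 = 4·25 + 0 → 25
25 does not divide 1312, so a solution does not exist.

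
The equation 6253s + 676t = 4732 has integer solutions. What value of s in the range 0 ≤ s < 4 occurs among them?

gcd(6253, 676) = 169 (Euclid: 6253 = 9·676 + 169; 676 = 4·169 + 0), and 169 | 4732.
Extended Euclid: 6253·(1) + 676·(-9) = 169. Scale by 28: s₀ = 28.
General solution s = s₀ + 4k; reducing mod 4 gives s = 0 (and t = 7).

0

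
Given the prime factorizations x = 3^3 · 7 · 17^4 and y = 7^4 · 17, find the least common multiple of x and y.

5414415867

max exponent per prime: 3^3 · 7^4 · 17^4 = 5414415867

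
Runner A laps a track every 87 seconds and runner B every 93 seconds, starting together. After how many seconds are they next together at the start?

2697

87 = 3 · 29; 93 = 3 · 31
max exponents: 3 · 29 · 31 = 2697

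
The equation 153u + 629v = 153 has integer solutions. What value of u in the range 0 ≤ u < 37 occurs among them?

Euclid: 629 = 4·153 + 17; 153 = 9·17 + 0 → gcd = 17; 153 = 17·9.
Back-substitution yields 153·(-4) + 629·(1) = 17, so one solution is u = -4·9 = -36, v = 1·9 = 9.
Solutions in u differ by 629/17 = 37; the one in [0, 37) is -36 mod 37 = 1.

1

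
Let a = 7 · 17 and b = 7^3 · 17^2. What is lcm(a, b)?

max exponent per prime: 7^3 · 17^2 = 99127

99127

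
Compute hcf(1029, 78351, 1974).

21

gcd(1029, 78351): 78351 = 76·1029 + 147; 1029 = 7·147 + 0 → 147
gcd(147, 1974): 1974 = 13·147 + 63; 147 = 2·63 + 21; 63 = 3·21 + 0 → 21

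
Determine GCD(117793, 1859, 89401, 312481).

169

gcd(117793, 1859): 117793 = 63·1859 + 676; 1859 = 2·676 + 507; 676 = 1·507 + 169; 507 = 3·169 + 0 → 169
gcd(169, 89401): 89401 = 529·169 + 0 → 169
gcd(169, 312481): 312481 = 1849·169 + 0 → 169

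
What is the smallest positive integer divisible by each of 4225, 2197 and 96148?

lcm(4225, 2197) = 4225·2197/gcd = 9282325/169 = 54925
lcm(54925, 96148) = 54925·96148/gcd = 5280928900/13 = 406225300

406225300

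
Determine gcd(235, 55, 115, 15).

5

235 = 5 · 47; 55 = 5 · 11; 115 = 5 · 23; 15 = 3 · 5
gcd takes min exponent of each prime: 5 = 5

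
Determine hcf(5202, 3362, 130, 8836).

5202 = 2 · 3² · 17²; 3362 = 2 · 41²; 130 = 2 · 5 · 13; 8836 = 2² · 47²
gcd takes min exponent of each prime: 2 = 2

2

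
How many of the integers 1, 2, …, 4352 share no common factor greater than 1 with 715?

Prime factors of 715: 5, 11, 13. Count integers ≤ 4352 divisible by none of them.
By inclusion–exclusion: 4352 − ⌊4352/5⌋ − ⌊4352/11⌋ − ⌊4352/13⌋ + ⌊4352/55⌋ + ⌊4352/65⌋ + ⌊4352/143⌋ − ⌊4352/715⌋ = 2922.

2922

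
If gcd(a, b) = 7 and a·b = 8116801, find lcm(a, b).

1159543

gcd·lcm = product, so lcm = 8116801/7 = 1159543.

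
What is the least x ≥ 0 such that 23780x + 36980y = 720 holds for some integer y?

Reduce mod 36980: 23780x ≡ 720 (mod 36980). With g = gcd(23780, 36980) = 20 dividing 720, divide through: 1189x ≡ 36 (mod 1849).
Since gcd(1189, 1849) = 1, x ≡ 36·(1189)⁻¹ ≡ 1580 (mod 1849). Smallest non-negative: 1580.

1580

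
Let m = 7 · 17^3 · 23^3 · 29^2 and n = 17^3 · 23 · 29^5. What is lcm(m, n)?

max exponent per prime: 7 · 17^3 · 23^3 · 29^5 = 8582588723626253

8582588723626253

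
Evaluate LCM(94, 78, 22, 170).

3427710

94 = 2 · 47; 78 = 2 · 3 · 13; 22 = 2 · 11; 170 = 2 · 5 · 17
lcm takes max exponent of each prime: 2 · 3 · 5 · 11 · 13 · 17 · 47 = 3427710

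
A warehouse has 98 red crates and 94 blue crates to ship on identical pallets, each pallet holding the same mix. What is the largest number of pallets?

98 = 2 · 7²
94 = 2 · 47
Common: 2 = 2

2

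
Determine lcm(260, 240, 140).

lcm(260, 240) = 260·240/gcd = 62400/20 = 3120
lcm(3120, 140) = 3120·140/gcd = 436800/20 = 21840

21840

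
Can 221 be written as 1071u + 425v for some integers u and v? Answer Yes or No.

Yes

gcd(1071, 425): 1071 = 2·425 + 221; 425 = 1·221 + 204; 221 = 1·204 + 17; 204 = 12·17 + 0 → 17
17 divides 221, so a solution exists.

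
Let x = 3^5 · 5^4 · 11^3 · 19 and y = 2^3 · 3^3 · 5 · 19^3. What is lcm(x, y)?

max exponent per prime: 2^3 · 3^5 · 5^4 · 11^3 · 19^3 = 11092134735000

11092134735000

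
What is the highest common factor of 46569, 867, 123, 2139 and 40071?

3

46569 = 3 · 19² · 43; 867 = 3 · 17²; 123 = 3 · 41; 2139 = 3 · 23 · 31; 40071 = 3 · 19² · 37
gcd takes min exponent of each prime: 3 = 3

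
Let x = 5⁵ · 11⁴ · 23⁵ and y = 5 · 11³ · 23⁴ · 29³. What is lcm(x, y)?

max exponent per prime: 5⁵ · 11⁴ · 23⁵ · 29³ = 7182141151189709375

7182141151189709375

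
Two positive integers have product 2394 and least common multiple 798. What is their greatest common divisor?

From gcd × lcm = mn: gcd = 2394 / 798 = 3.

3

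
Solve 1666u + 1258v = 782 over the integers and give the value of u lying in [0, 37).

5

Reduce mod 1258: 1666u ≡ 782 (mod 1258). With g = gcd(1666, 1258) = 34 dividing 782, divide through: 49u ≡ 23 (mod 37).
Since gcd(49, 37) = 1, u ≡ 23·(49)⁻¹ ≡ 5 (mod 37). Smallest non-negative: 5.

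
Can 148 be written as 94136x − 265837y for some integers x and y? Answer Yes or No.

Yes

By Bézout, 94136x − 265837y = 148 has integer solutions iff gcd(94136, 265837) | 148.
Euclid: 265837 = 2·94136 + 77565; 94136 = 1·77565 + 16571; 77565 = 4·16571 + 11281; 16571 = 1·11281 + 5290; 11281 = 2·5290 + 701; 5290 = 7·701 + 383; 701 = 1·383 + 318; 383 = 1·318 + 65; 318 = 4·65 + 58; 65 = 1·58 + 7; 58 = 8·7 + 2; 7 = 3·2 + 1; 2 = 2·1 + 0. gcd = 1; 148 mod 1 = 0. Yes.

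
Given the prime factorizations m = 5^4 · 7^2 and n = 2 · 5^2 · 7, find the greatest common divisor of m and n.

175

min exponent per shared prime: 5^2 · 7 = 175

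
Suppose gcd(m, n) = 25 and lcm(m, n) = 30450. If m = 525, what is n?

m·n = gcd·lcm = 25·30450 = 761250, so n = 761250/525 = 1450.

1450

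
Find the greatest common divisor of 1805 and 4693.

361

1805 = 5 · 19²
4693 = 13 · 19²
Common: 19² = 361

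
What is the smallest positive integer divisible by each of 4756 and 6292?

7481188

4756 = 2² · 29 · 41; 6292 = 2² · 11² · 13
max exponents: 2² · 11² · 13 · 29 · 41 = 7481188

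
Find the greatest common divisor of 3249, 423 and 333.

3249 = 3² · 19²; 423 = 3² · 47; 333 = 3² · 37
gcd takes min exponent of each prime: 3² = 9

9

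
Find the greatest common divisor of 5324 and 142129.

1

Euclid: 142129 = 26·5324 + 3705; 5324 = 1·3705 + 1619; 3705 = 2·1619 + 467; 1619 = 3·467 + 218; 467 = 2·218 + 31; 218 = 7·31 + 1; 31 = 31·1 + 0. Last nonzero remainder: 1.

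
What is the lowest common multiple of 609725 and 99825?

609725 = 5² · 29³; 99825 = 3 · 5² · 11³
max exponents: 3 · 5² · 11³ · 29³ = 2434631925

2434631925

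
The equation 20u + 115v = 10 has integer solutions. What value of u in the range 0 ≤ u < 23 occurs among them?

12

Reduce mod 115: 20u ≡ 10 (mod 115). With g = gcd(20, 115) = 5 dividing 10, divide through: 4u ≡ 2 (mod 23).
Since gcd(4, 23) = 1, u ≡ 2·(4)⁻¹ ≡ 12 (mod 23). Smallest non-negative: 12.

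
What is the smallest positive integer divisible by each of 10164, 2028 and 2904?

10164 = 2² · 3 · 7 · 11²; 2028 = 2² · 3 · 13²; 2904 = 2³ · 3 · 11²
lcm takes max exponent of each prime: 2³ · 3 · 7 · 11² · 13² = 3435432

3435432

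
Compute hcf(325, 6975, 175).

25

gcd(325, 6975): 6975 = 21·325 + 150; 325 = 2·150 + 25; 150 = 6·25 + 0 → 25
gcd(25, 175): 175 = 7·25 + 0 → 25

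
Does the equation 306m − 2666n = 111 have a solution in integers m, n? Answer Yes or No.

No

gcd(306, 2666): 2666 = 8·306 + 218; 306 = 1·218 + 88; 218 = 2·88 + 42; 88 = 2·42 + 4; 42 = 10·4 + 2; 4 = 2·2 + 0 → 2
2 does not divide 111, so a solution does not exist.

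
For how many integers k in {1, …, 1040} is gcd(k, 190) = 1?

Prime factors of 190: 2, 5, 19. Count integers ≤ 1040 divisible by none of them.
By inclusion–exclusion: 1040 − ⌊1040/2⌋ − ⌊1040/5⌋ − ⌊1040/19⌋ + ⌊1040/10⌋ + ⌊1040/38⌋ + ⌊1040/95⌋ − ⌊1040/190⌋ = 394.

394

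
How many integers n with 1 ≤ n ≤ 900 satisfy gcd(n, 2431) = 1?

712

2431 = 11·13·17. Inclusion–exclusion on these primes:
900 − ⌊900/11⌋ − ⌊900/13⌋ − ⌊900/17⌋ + ⌊900/143⌋ + ⌊900/187⌋ + ⌊900/221⌋ − ⌊900/2431⌋ = 712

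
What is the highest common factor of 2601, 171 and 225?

2601 = 3² · 17²; 171 = 3² · 19; 225 = 3² · 5²
gcd takes min exponent of each prime: 3² = 9

9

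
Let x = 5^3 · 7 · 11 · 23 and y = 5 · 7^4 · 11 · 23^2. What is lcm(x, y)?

max exponent per prime: 5^3 · 7^4 · 11 · 23^2 = 1746427375

1746427375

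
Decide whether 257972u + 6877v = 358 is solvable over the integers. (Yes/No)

By Bézout, 257972u + 6877v = 358 has integer solutions iff gcd(257972, 6877) | 358.
Euclid: 257972 = 37·6877 + 3523; 6877 = 1·3523 + 3354; 3523 = 1·3354 + 169; 3354 = 19·169 + 143; 169 = 1·143 + 26; 143 = 5·26 + 13; 26 = 2·13 + 0. gcd = 13; 358 mod 13 = 7. No.

No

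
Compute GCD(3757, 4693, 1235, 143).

13

gcd(3757, 4693): 4693 = 1·3757 + 936; 3757 = 4·936 + 13; 936 = 72·13 + 0 → 13
gcd(13, 1235): 1235 = 95·13 + 0 → 13
gcd(13, 143): 143 = 11·13 + 0 → 13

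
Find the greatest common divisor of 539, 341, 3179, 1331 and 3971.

11

gcd(539, 341): 539 = 1·341 + 198; 341 = 1·198 + 143; 198 = 1·143 + 55; 143 = 2·55 + 33; 55 = 1·33 + 22; 33 = 1·22 + 11; 22 = 2·11 + 0 → 11
gcd(11, 3179): 3179 = 289·11 + 0 → 11
gcd(11, 1331): 1331 = 121·11 + 0 → 11
gcd(11, 3971): 3971 = 361·11 + 0 → 11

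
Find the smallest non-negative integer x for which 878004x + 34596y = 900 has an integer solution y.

272

Reduce mod 34596: 878004x ≡ 900 (mod 34596). With g = gcd(878004, 34596) = 36 dividing 900, divide through: 24389x ≡ 25 (mod 961).
Since gcd(24389, 961) = 1, x ≡ 25·(24389)⁻¹ ≡ 272 (mod 961). Smallest non-negative: 272.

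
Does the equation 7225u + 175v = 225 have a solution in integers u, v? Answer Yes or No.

By Bézout, 7225u + 175v = 225 has integer solutions iff gcd(7225, 175) | 225.
Euclid: 7225 = 41·175 + 50; 175 = 3·50 + 25; 50 = 2·25 + 0. gcd = 25; 225 mod 25 = 0. Yes.

Yes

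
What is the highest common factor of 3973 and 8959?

3973 = 29 · 137
8959 = 17² · 31
Common: 1 = 1

1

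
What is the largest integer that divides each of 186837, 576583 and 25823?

186837 = 3 · 7² · 31 · 41; 576583 = 7³ · 41²; 25823 = 7² · 17 · 31
gcd takes min exponent of each prime: 7² = 49

49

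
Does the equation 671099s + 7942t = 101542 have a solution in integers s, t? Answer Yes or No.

gcd(671099, 7942): 671099 = 84·7942 + 3971; 7942 = 2·3971 + 0 → 3971
3971 does not divide 101542, so a solution does not exist.

No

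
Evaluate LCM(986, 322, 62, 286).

986 = 2 · 17 · 29; 322 = 2 · 7 · 23; 62 = 2 · 31; 286 = 2 · 11 · 13
lcm takes max exponent of each prime: 2 · 7 · 11 · 13 · 17 · 23 · 29 · 31 = 703721018

703721018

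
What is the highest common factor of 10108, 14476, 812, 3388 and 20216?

gcd(10108, 14476): 14476 = 1·10108 + 4368; 10108 = 2·4368 + 1372; 4368 = 3·1372 + 252; 1372 = 5·252 + 112; 252 = 2·112 + 28; 112 = 4·28 + 0 → 28
gcd(28, 812): 812 = 29·28 + 0 → 28
gcd(28, 3388): 3388 = 121·28 + 0 → 28
gcd(28, 20216): 20216 = 722·28 + 0 → 28

28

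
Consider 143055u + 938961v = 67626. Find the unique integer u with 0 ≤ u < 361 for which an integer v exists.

Reduce mod 938961: 143055u ≡ 67626 (mod 938961). With g = gcd(143055, 938961) = 2601 dividing 67626, divide through: 55u ≡ 26 (mod 361).
Since gcd(55, 361) = 1, u ≡ 26·(55)⁻¹ ≡ 158 (mod 361). Smallest non-negative: 158.

158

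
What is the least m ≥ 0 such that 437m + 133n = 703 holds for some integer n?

1

Reduce mod 133: 437m ≡ 703 (mod 133). With g = gcd(437, 133) = 19 dividing 703, divide through: 23m ≡ 37 (mod 7).
Since gcd(23, 7) = 1, m ≡ 37·(23)⁻¹ ≡ 1 (mod 7). Smallest non-negative: 1.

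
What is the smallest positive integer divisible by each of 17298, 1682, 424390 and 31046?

lcm(17298, 1682) = 17298·1682/gcd = 29095236/2 = 14547618
lcm(14547618, 424390) = 14547618·424390/gcd = 6173863603020/62 = 99578445210
lcm(99578445210, 31046) = 99578445210·31046/gcd = 3091512409989660/2 = 1545756204994830

1545756204994830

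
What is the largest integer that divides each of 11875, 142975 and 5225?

gcd(11875, 142975): 142975 = 12·11875 + 475; 11875 = 25·475 + 0 → 475
gcd(475, 5225): 5225 = 11·475 + 0 → 475

475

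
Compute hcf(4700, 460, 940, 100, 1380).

20

gcd(4700, 460): 4700 = 10·460 + 100; 460 = 4·100 + 60; 100 = 1·60 + 40; 60 = 1·40 + 20; 40 = 2·20 + 0 → 20
gcd(20, 940): 940 = 47·20 + 0 → 20
gcd(20, 100): 100 = 5·20 + 0 → 20
gcd(20, 1380): 1380 = 69·20 + 0 → 20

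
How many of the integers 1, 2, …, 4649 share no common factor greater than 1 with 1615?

Prime factors of 1615: 5, 17, 19. Count integers ≤ 4649 divisible by none of them.
By inclusion–exclusion: 4649 − ⌊4649/5⌋ − ⌊4649/17⌋ − ⌊4649/19⌋ + ⌊4649/85⌋ + ⌊4649/95⌋ + ⌊4649/323⌋ − ⌊4649/1615⌋ = 3317.

3317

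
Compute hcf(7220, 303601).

7220 = 2² · 5 · 19²
303601 = 19² · 29²
Common: 19² = 361

361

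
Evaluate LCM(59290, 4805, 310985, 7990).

lcm(59290, 4805) = 59290·4805/gcd = 284888450/5 = 56977690
lcm(56977690, 310985) = 56977690·310985/gcd = 17719206924650/5 = 3543841384930
lcm(3543841384930, 7990) = 3543841384930·7990/gcd = 28315292665590700/10 = 2831529266559070

2831529266559070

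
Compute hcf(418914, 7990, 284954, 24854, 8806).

gcd(418914, 7990): 418914 = 52·7990 + 3434; 7990 = 2·3434 + 1122; 3434 = 3·1122 + 68; 1122 = 16·68 + 34; 68 = 2·34 + 0 → 34
gcd(34, 284954): 284954 = 8381·34 + 0 → 34
gcd(34, 24854): 24854 = 731·34 + 0 → 34
gcd(34, 8806): 8806 = 259·34 + 0 → 34

34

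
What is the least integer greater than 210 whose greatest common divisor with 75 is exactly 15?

240

gcd(x, 75) = 15 forces 15 | x; write x = 15s. Then gcd(15s, 15·5) = 15·gcd(s, 5), so need gcd(s, 5) = 1.
15s > 210 gives s ≥ 15. The least s ≥ 15 coprime to 5 is 16, so x = 15·16 = 240.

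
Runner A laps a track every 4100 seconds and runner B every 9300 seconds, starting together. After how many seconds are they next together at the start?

4100 = 2² · 5² · 41; 9300 = 2² · 3 · 5² · 31
max exponents: 2² · 3 · 5² · 31 · 41 = 381300

381300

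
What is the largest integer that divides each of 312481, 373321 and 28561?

gcd(312481, 373321): 373321 = 1·312481 + 60840; 312481 = 5·60840 + 8281; 60840 = 7·8281 + 2873; 8281 = 2·2873 + 2535; 2873 = 1·2535 + 338; 2535 = 7·338 + 169; 338 = 2·169 + 0 → 169
gcd(169, 28561): 28561 = 169·169 + 0 → 169

169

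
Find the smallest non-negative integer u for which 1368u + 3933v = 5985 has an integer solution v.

13

gcd(1368, 3933) = 171 (Euclid: 3933 = 2·1368 + 1197; 1368 = 1·1197 + 171; 1197 = 7·171 + 0), and 171 | 5985.
Extended Euclid: 1368·(3) + 3933·(-1) = 171. Scale by 35: u₀ = 105.
General solution u = u₀ + 23t; reducing mod 23 gives u = 13 (and v = -3).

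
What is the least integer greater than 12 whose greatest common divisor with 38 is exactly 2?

38 = 2·19. Any k with gcd(k, 38) = 2 is a multiple of 2, say 2s, with s coprime to 19.
Need s > 12/2, so s ≥ 7. First s ≥ 7 with gcd(s, 19) = 1 is s = 7. Thus k = 2·7 = 14.

14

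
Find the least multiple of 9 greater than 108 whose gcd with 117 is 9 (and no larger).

126

Multiples of 9 above 108: 9·13, 9·14, … . Need the cofactor coprime to 117/9 = 13.
Checking s = 13, 14, … the first with gcd(s, 13) = 1 is s = 14, giving 126.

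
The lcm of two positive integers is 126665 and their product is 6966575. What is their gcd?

55

gcd·lcm = product, so gcd = 6966575/126665 = 55.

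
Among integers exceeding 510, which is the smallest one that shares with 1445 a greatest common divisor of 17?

gcd(a, 1445) = 17 forces 17 | a; write a = 17s. Then gcd(17s, 17·85) = 17·gcd(s, 85), so need gcd(s, 85) = 1.
17s > 510 gives s ≥ 31. The least s ≥ 31 coprime to 85 is 31, so a = 17·31 = 527.

527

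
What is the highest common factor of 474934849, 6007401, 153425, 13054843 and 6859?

gcd(474934849, 6007401): 474934849 = 79·6007401 + 350170; 6007401 = 17·350170 + 54511; 350170 = 6·54511 + 23104; 54511 = 2·23104 + 8303; 23104 = 2·8303 + 6498; 8303 = 1·6498 + 1805; 6498 = 3·1805 + 1083; 1805 = 1·1083 + 722; 1083 = 1·722 + 361; 722 = 2·361 + 0 → 361
gcd(361, 153425): 153425 = 425·361 + 0 → 361
gcd(361, 13054843): 13054843 = 36163·361 + 0 → 361
gcd(361, 6859): 6859 = 19·361 + 0 → 361

361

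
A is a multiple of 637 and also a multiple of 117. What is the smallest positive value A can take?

637 = 7² · 13; 117 = 3² · 13
max exponents: 3² · 7² · 13 = 5733

5733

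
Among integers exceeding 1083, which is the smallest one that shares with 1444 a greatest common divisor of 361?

Multiples of 361 above 1083: 361·4, 361·5, … . Need the cofactor coprime to 1444/361 = 4.
Checking s = 4, 5, … the first with gcd(s, 4) = 1 is s = 5, giving 1805.

1805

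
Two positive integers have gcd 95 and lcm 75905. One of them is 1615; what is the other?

4465

Using uv = gcd(u,v)·lcm(u,v) = 95·75905 = 7210975, we get v = 7210975/1615 = 4465.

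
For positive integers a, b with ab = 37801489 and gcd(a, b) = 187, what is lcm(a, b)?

202147

gcd·lcm = product, so lcm = 37801489/187 = 202147.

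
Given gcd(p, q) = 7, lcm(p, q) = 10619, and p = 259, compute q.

287

p·q = gcd·lcm = 7·10619 = 74333, so q = 74333/259 = 287.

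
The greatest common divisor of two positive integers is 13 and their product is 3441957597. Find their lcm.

264765969

For any two positive integers, gcd × lcm equals their product. Hence lcm = 3441957597 / 13 = 264765969.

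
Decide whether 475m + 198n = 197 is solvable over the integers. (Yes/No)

Yes

gcd(475, 198): 475 = 2·198 + 79; 198 = 2·79 + 40; 79 = 1·40 + 39; 40 = 1·39 + 1; 39 = 39·1 + 0 → 1
1 divides 197, so a solution exists.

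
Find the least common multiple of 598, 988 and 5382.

204516

lcm(598, 988) = 598·988/gcd = 590824/26 = 22724
lcm(22724, 5382) = 22724·5382/gcd = 122300568/598 = 204516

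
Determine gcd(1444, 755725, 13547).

19

gcd(1444, 755725): 755725 = 523·1444 + 513; 1444 = 2·513 + 418; 513 = 1·418 + 95; 418 = 4·95 + 38; 95 = 2·38 + 19; 38 = 2·19 + 0 → 19
gcd(19, 13547): 13547 = 713·19 + 0 → 19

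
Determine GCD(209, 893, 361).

19

209 = 11 · 19; 893 = 19 · 47; 361 = 19²
gcd takes min exponent of each prime: 19 = 19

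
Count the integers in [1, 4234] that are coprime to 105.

1936

105 = 3·5·7. Inclusion–exclusion on these primes:
4234 − ⌊4234/3⌋ − ⌊4234/5⌋ − ⌊4234/7⌋ + ⌊4234/15⌋ + ⌊4234/21⌋ + ⌊4234/35⌋ − ⌊4234/105⌋ = 1936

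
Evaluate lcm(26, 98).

1274

gcd first: 98 = 3·26 + 20; 26 = 1·20 + 6; 20 = 3·6 + 2; 6 = 3·2 + 0 → gcd = 2
lcm = 26·98/gcd = 2548/2 = 1274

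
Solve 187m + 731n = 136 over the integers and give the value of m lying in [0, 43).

32

Reduce mod 731: 187m ≡ 136 (mod 731). With g = gcd(187, 731) = 17 dividing 136, divide through: 11m ≡ 8 (mod 43).
Since gcd(11, 43) = 1, m ≡ 8·(11)⁻¹ ≡ 32 (mod 43). Smallest non-negative: 32.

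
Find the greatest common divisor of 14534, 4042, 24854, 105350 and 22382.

2

gcd(14534, 4042): 14534 = 3·4042 + 2408; 4042 = 1·2408 + 1634; 2408 = 1·1634 + 774; 1634 = 2·774 + 86; 774 = 9·86 + 0 → 86
gcd(86, 24854): 24854 = 289·86 + 0 → 86
gcd(86, 105350): 105350 = 1225·86 + 0 → 86
gcd(86, 22382): 22382 = 260·86 + 22; 86 = 3·22 + 20; 22 = 1·20 + 2; 20 = 10·2 + 0 → 2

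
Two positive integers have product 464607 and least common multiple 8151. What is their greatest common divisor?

gcd·lcm = product, so gcd = 464607/8151 = 57.

57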